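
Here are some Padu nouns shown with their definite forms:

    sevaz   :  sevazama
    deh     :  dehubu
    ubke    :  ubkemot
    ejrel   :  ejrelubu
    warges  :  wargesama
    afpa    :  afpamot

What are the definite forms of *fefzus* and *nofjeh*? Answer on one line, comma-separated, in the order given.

fefzusama, nofjehubu

The pattern is sibilance of the final sound: -ama when the stem ends in a sibilant (*sevaz*, *warges*); -ubu when the stem ends in a non-sibilant consonant (*deh*, *ejrel*); -mot when the stem ends in a vowel (*ubke*, *afpa*).
The final sound of *fefzus* is /s/, which is a sibilant, so the suffix is -ama, giving *fefzusama*.
Since the final sound of *nofjeh* is /h/ (a non-sibilant consonant), it takes -ubu, giving *nofjehubu*.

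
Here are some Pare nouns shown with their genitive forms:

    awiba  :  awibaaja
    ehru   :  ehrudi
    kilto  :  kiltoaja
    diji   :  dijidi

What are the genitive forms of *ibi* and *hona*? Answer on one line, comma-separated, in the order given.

Looking at the last vowel of each stem: -di when the last vowel of the stem is a high vowel (*ehru*, *diji*); -aja when the last vowel of the stem is a non-high vowel (*awiba*, *kilto*).
*ibi* — last vowel /i/ (a high vowel) → -di → *ibidi*.
The last vowel of *hona* is /a/, which is a non-high vowel, so the suffix is -aja, giving *honaaja*.

ibidi, honaaja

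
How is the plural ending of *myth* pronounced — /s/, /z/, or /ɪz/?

/s/

The stem *myth* ends in a voiceless non-sibilant consonant.
The plural suffix surfaces as /ɪz/ after sibilants, /s/ after other voiceless consonants, and /z/ after other voiced sounds.
So the plural -s on *myth* is pronounced /s/.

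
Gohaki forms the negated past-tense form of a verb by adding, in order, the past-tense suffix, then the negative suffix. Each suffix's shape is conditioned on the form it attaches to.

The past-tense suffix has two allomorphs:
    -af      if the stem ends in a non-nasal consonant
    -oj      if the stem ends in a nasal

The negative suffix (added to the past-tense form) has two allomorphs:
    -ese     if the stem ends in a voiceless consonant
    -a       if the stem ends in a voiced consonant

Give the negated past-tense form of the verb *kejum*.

kejumoja

*kejum*: final consonant = /m/, a nasal → -oj → *kejumoj*.
Since the final consonant of the past-tense form *kejumoj* is /j/ (voiced), it takes -a, giving *kejumoja*.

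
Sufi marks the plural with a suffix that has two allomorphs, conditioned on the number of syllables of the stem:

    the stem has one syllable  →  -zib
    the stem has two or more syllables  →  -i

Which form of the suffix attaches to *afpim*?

-i

*afpim* (2 syllables) → -i.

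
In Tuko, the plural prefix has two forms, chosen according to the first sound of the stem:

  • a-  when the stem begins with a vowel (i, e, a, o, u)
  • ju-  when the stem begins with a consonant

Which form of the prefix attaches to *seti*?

*seti* — first sound /s/ (a consonant) → ju-.

ju-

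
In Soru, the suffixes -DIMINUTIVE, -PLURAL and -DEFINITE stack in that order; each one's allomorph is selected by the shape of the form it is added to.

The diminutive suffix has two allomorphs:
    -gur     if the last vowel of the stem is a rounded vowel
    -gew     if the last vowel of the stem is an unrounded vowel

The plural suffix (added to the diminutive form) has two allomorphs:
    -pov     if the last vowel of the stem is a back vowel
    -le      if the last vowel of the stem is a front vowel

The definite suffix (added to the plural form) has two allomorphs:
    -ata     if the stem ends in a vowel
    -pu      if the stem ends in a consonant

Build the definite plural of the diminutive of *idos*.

idosgurpovpu

*idos* — last vowel /o/ (a rounded vowel) → -gur → *idosgur*.
The diminutive form *idosgur*: last vowel = /u/, a back vowel → -pov → *idosgurpov*.
Since the final sound of the plural form *idosgurpov* is /v/ (a consonant), it takes -pu, giving *idosgurpovpu*.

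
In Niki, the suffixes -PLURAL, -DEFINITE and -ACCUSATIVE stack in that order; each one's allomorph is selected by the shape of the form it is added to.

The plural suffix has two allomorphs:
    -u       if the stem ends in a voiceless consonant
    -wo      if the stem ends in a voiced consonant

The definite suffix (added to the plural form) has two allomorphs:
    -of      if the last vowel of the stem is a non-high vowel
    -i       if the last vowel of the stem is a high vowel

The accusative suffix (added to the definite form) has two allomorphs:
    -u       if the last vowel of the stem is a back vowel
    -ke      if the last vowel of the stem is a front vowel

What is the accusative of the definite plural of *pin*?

pinwoofu

Since the final consonant of *pin* is /n/ (voiced), it takes -wo, giving *pinwo*.
The last vowel of the plural form *pinwo* is /o/, which is a non-high vowel, so the definite suffix is -of, giving *pinwoof*.
The definite form *pinwoof* — last vowel /o/ (a back vowel) → -u → *pinwoofu*.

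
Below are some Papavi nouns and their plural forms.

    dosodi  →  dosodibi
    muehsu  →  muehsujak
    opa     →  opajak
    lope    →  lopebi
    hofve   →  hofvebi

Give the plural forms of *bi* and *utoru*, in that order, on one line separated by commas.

bibi, utorujak

The alternation tracks the last vowel of the stem — -bi when the last vowel of the stem is a front vowel (*dosodi*, *lope*, *hofve*); -jak when the last vowel of the stem is a back vowel (*muehsu*, *opa*).
*bi* — last vowel /i/ (a front vowel) → -bi → *bibi*.
The last vowel of *utoru* is /u/, which is a back vowel, so the suffix is -jak, giving *utorujak*.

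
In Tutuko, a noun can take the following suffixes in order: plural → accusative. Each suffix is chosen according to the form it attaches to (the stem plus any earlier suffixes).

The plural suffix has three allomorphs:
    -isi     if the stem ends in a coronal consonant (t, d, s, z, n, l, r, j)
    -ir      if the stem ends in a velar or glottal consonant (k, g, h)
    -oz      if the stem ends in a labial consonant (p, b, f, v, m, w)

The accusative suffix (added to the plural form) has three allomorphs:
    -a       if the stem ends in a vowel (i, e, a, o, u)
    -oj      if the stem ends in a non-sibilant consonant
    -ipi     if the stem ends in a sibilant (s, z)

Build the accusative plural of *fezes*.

fezesisia

*fezes* — final consonant /s/ (coronal) → -isi → *fezesisi*.
The plural form *fezesisi* — final sound /i/ (a vowel) → -a → *fezesisia*.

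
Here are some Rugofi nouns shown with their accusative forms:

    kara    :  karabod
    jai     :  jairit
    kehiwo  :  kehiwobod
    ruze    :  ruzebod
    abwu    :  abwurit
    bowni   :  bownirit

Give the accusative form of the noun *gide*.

The pattern is height harmony: -rit when the last vowel of the stem is a high vowel (*jai*, *abwu*, *bowni*); -bod when the last vowel of the stem is a non-high vowel (*kara*, *kehiwo*, *ruze*).
*gide*: last vowel = /e/, a non-high vowel → -bod → *gidebod*.

gidebod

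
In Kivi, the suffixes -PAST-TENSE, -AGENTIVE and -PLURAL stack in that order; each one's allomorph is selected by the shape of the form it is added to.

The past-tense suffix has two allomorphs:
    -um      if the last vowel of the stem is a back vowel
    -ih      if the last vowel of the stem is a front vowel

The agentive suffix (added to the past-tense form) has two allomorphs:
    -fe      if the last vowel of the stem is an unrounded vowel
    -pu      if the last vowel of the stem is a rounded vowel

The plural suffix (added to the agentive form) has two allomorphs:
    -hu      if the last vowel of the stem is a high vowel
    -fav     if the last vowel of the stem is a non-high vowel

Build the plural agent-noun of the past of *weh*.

*weh*: last vowel = /e/, a front vowel → -ih → *wehih*.
The past-tense form *wehih* — last vowel /i/ (an unrounded vowel) → -fe → *wehihfe*.
The agentive form *wehihfe* — last vowel /e/ (a non-high vowel) → -fav → *wehihfefav*.

wehihfefav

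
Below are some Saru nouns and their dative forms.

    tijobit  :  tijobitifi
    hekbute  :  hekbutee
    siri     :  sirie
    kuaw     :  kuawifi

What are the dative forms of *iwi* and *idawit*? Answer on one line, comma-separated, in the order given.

iwie, idawitifi

Looking at the final sound of each stem: -ifi when the stem ends in a consonant (*tijobit*, *kuaw*); -e when the stem ends in a vowel (*hekbute*, *siri*).
Since the final sound of *iwi* is /i/ (a vowel), it takes -e, giving *iwie*.
*idawit*: final sound = /t/, a consonant → -ifi → *idawitifi*.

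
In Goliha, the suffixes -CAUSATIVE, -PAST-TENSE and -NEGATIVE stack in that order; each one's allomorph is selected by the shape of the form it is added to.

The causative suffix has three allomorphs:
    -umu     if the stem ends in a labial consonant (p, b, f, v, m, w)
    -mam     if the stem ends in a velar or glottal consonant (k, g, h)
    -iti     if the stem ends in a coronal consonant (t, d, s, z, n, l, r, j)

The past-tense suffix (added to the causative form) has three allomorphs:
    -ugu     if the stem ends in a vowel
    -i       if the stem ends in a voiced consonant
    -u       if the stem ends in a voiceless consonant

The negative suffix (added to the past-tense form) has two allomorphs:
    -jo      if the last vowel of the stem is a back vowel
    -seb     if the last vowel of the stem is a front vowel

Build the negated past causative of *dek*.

dekmamiseb

Since the final consonant of *dek* is /k/ (velar/glottal), it takes -mam, giving *dekmam*.
The final sound of the causative form *dekmam* is /m/, which is a voiced consonant, so the past-tense suffix is -i, giving *dekmami*.
The past-tense form *dekmami*: last vowel = /i/, a front vowel → -seb → *dekmamiseb*.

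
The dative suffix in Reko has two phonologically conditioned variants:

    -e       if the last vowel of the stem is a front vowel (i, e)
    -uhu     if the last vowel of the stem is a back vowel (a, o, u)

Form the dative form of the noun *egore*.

egoree

*egore* — last vowel /e/ (a front vowel) → -e → *egoree*.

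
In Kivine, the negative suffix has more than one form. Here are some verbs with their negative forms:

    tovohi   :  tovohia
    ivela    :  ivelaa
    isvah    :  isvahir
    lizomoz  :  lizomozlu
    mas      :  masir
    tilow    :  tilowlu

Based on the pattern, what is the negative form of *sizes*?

Looking at the final sound of each stem: -ir when the stem ends in a voiceless consonant (*isvah*, *mas*); -lu when the stem ends in a voiced consonant (*lizomoz*, *tilow*); -a when the stem ends in a vowel (*tovohi*, *ivela*).
The final sound of *sizes* is /s/, which is a voiceless consonant, so the suffix is -ir, giving *sizesir*.

sizesir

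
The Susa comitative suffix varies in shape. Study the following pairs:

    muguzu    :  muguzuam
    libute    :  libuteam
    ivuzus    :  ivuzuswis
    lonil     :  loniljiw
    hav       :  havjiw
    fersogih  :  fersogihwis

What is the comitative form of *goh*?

The suffix is conditioned by the final sound: -wis when the stem ends in a voiceless consonant (*ivuzus*, *fersogih*); -jiw when the stem ends in a voiced consonant (*lonil*, *hav*); -am when the stem ends in a vowel (*muguzu*, *libute*).
*goh* — final sound /h/ (a voiceless consonant) → -wis → *gohwis*.

gohwis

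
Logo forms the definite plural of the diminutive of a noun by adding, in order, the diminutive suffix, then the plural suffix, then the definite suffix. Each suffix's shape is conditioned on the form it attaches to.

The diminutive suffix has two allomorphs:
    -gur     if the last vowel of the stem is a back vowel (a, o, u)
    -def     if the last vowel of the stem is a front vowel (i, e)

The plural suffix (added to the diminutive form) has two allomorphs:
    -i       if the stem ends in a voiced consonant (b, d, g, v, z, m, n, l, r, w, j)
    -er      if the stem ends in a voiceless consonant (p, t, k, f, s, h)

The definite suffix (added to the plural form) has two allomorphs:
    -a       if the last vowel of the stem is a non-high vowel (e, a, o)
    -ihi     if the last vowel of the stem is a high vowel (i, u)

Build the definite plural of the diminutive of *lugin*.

The last vowel of *lugin* is /i/, which is a front vowel, so the diminutive suffix is -def, giving *lugindef*.
Since the final consonant of the diminutive form *lugindef* is /f/ (voiceless), it takes -er, giving *lugindefer*.
The last vowel of the plural form *lugindefer* is /e/, which is a non-high vowel, so the definite suffix is -a, giving *lugindefera*.

lugindefera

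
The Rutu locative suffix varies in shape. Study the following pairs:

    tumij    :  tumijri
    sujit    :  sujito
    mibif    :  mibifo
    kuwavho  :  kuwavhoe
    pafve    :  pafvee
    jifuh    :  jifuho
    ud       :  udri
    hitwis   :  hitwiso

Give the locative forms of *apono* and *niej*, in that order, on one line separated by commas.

The pattern is voicing of the final sound: -o when the stem ends in a voiceless consonant (*sujit*, *mibif*, *jifuh*, *hitwis*); -ri when the stem ends in a voiced consonant (*tumij*, *ud*); -e when the stem ends in a vowel (*kuwavho*, *pafve*).
Since the final sound of *apono* is /o/ (a vowel), it takes -e, giving *aponoe*.
*niej* — final sound /j/ (a voiced consonant) → -ri → *niejri*.

aponoe, niejri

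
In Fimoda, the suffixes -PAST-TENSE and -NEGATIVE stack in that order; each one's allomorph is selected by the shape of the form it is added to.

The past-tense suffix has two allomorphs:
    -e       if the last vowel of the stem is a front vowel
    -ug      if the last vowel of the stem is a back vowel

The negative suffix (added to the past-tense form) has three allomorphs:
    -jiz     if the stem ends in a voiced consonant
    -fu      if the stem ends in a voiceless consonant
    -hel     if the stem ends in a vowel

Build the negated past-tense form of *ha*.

haugjiz

The last vowel of *ha* is /a/, which is a back vowel, so the past-tense suffix is -ug, giving *haug*.
The past-tense form *haug*: final sound = /g/, a voiced consonant → -jiz → *haugjiz*.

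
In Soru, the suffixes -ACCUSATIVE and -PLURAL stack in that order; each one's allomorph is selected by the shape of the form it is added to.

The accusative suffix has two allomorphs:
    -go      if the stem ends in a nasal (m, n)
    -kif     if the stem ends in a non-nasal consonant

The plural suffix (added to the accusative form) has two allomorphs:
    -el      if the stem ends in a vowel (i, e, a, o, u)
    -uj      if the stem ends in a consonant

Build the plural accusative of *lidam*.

Since the final consonant of *lidam* is /m/ (a nasal), it takes -go, giving *lidamgo*.
The accusative form *lidamgo* — final sound /o/ (a vowel) → -el → *lidamgoel*.

lidamgoel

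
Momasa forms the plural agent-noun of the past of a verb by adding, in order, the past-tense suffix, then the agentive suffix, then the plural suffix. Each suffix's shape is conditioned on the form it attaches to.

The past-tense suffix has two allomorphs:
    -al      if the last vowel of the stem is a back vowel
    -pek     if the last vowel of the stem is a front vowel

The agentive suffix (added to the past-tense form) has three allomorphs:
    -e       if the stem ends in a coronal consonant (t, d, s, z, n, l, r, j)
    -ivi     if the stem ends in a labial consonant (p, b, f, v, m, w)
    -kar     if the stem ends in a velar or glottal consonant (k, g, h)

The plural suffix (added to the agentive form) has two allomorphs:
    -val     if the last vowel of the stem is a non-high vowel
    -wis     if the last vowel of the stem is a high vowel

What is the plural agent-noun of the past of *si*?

The last vowel of *si* is /i/, which is a front vowel, so the past-tense suffix is -pek, giving *sipek*.
Since the final consonant of the past-tense form *sipek* is /k/ (velar/glottal), it takes -kar, giving *sipekkar*.
The last vowel of the agentive form *sipekkar* is /a/, which is a non-high vowel, so the plural suffix is -val, giving *sipekkarval*.

sipekkarval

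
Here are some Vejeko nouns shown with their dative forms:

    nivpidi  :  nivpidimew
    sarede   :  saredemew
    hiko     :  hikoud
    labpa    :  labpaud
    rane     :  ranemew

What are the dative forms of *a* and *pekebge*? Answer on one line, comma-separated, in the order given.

Looking at the last vowel of each stem: -mew when the last vowel of the stem is a front vowel (*nivpidi*, *sarede*, *rane*); -ud when the last vowel of the stem is a back vowel (*hiko*, *labpa*).
Since the last vowel of *a* is /a/ (a back vowel), it takes -ud, giving *aud*.
The last vowel of *pekebge* is /e/, which is a front vowel, so the suffix is -mew, giving *pekebgemew*.

aud, pekebgemew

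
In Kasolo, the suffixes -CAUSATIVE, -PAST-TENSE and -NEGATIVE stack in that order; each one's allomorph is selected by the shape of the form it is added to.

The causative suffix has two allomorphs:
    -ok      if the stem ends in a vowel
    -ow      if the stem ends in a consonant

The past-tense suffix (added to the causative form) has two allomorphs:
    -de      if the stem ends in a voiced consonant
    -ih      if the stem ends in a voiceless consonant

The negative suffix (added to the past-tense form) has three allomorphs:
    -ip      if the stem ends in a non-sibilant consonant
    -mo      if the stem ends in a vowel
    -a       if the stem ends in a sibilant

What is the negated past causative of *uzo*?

The final sound of *uzo* is /o/, which is a vowel, so the causative suffix is -ok, giving *uzook*.
The causative form *uzook* — final consonant /k/ (voiceless) → -ih → *uzookih*.
The final sound of the past-tense form *uzookih* is /h/, which is a non-sibilant consonant, so the negative suffix is -ip, giving *uzookihip*.

uzookihip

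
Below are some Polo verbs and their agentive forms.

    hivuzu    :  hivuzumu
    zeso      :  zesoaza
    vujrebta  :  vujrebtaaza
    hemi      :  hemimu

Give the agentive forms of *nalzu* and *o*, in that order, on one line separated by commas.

Looking at the last vowel of each stem: -mu when the last vowel of the stem is a high vowel (*hivuzu*, *hemi*); -aza when the last vowel of the stem is a non-high vowel (*zeso*, *vujrebta*).
Since the last vowel of *nalzu* is /u/ (a high vowel), it takes -mu, giving *nalzumu*.
*o*: last vowel = /o/, a non-high vowel → -aza → *oaza*.

nalzumu, oaza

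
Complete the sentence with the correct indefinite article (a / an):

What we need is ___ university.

The indefinite article is chosen by the initial *sound* of the following word, not its spelling.
*university* begins with the sound /juː/ (u pronounced /juː/) — a consonant sound.
So the article is *a*: What we need is a university.

a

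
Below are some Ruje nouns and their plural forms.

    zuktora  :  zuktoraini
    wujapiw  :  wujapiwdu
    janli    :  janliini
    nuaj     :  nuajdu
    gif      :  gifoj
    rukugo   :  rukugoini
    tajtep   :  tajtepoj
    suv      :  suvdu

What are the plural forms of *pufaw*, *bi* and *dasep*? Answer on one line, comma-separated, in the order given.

pufawdu, biini, dasepoj

The alternation tracks the final sound of the stem — -oj when the stem ends in a voiceless consonant (*gif*, *tajtep*); -du when the stem ends in a voiced consonant (*wujapiw*, *nuaj*, *suv*); -ini when the stem ends in a vowel (*zuktora*, *janli*, *rukugo*).
The final sound of *pufaw* is /w/, which is a voiced consonant, so the suffix is -du, giving *pufawdu*.
Since the final sound of *bi* is /i/ (a vowel), it takes -ini, giving *biini*.
The final sound of *dasep* is /p/, which is a voiceless consonant, so the suffix is -oj, giving *dasepoj*.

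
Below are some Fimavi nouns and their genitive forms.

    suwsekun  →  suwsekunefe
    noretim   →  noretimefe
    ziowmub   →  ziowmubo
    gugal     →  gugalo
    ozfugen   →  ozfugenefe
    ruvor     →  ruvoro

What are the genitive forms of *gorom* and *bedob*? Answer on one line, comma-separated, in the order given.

The alternation tracks the final consonant of the stem — -efe when the stem ends in a nasal (*suwsekun*, *noretim*, *ozfugen*); -o when the stem ends in a non-nasal consonant (*ziowmub*, *gugal*, *ruvor*).
The final consonant of *gorom* is /m/, which is a nasal, so the suffix is -efe, giving *goromefe*.
*bedob* — final consonant /b/ (non-nasal) → -o → *bedobo*.

goromefe, bedobo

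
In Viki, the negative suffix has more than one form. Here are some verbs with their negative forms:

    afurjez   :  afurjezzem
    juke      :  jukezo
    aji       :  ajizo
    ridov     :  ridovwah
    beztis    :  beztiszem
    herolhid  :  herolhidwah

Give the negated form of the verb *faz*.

fazzem

The pattern is sibilance of the final sound: -zem when the stem ends in a sibilant (*afurjez*, *beztis*); -wah when the stem ends in a non-sibilant consonant (*ridov*, *herolhid*); -zo when the stem ends in a vowel (*juke*, *aji*).
Since the final sound of *faz* is /z/ (a sibilant), it takes -zem, giving *fazzem*.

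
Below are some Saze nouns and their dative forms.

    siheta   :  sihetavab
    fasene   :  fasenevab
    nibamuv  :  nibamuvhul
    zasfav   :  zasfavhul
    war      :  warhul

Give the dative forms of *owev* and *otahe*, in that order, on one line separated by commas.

Looking at the final sound of each stem: -hul when the stem ends in a consonant (*nibamuv*, *zasfav*, *war*); -vab when the stem ends in a vowel (*siheta*, *fasene*).
*owev*: final sound = /v/, a consonant → -hul → *owevhul*.
The final sound of *otahe* is /e/, which is a vowel, so the suffix is -vab, giving *otahevab*.

owevhul, otahevab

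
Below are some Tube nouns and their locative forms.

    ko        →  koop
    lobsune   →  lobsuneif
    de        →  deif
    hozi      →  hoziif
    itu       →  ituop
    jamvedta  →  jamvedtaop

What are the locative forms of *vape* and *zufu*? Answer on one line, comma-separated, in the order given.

vapeif, zufuop

The alternation tracks the last vowel of the stem — -if when the last vowel of the stem is a front vowel (*lobsune*, *de*, *hozi*); -op when the last vowel of the stem is a back vowel (*ko*, *itu*, *jamvedta*).
The last vowel of *vape* is /e/, which is a front vowel, so the suffix is -if, giving *vapeif*.
Since the last vowel of *zufu* is /u/ (a back vowel), it takes -op, giving *zufuop*.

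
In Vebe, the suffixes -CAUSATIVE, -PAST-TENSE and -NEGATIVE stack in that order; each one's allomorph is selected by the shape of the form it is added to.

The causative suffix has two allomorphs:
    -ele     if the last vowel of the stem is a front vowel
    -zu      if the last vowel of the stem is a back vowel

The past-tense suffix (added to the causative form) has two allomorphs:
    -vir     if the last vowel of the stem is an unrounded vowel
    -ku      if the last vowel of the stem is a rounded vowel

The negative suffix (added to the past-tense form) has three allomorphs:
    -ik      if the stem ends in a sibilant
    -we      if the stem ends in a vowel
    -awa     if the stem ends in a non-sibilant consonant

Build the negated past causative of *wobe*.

The last vowel of *wobe* is /e/, which is a front vowel, so the causative suffix is -ele, giving *wobeele*.
The causative form *wobeele* — last vowel /e/ (an unrounded vowel) → -vir → *wobeelevir*.
The past-tense form *wobeelevir*: final sound = /r/, a non-sibilant consonant → -awa → *wobeelevirawa*.

wobeelevirawa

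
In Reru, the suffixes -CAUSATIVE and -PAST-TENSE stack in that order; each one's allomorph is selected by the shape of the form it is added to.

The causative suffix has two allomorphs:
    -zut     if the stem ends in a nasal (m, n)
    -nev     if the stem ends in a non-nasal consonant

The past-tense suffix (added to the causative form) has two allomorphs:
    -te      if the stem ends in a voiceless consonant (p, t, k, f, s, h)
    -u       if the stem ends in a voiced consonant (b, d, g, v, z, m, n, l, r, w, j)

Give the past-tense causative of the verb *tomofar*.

*tomofar*: final consonant = /r/, non-nasal → -nev → *tomofarnev*.
Since the final consonant of the causative form *tomofarnev* is /v/ (voiced), it takes -u, giving *tomofarnevu*.

tomofarnevu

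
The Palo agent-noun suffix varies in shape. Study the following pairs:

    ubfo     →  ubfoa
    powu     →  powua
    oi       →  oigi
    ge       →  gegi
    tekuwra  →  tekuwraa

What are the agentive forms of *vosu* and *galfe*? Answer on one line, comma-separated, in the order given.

The suffix is conditioned by the last vowel: -gi when the last vowel of the stem is a front vowel (*oi*, *ge*); -a when the last vowel of the stem is a back vowel (*ubfo*, *powu*, *tekuwra*).
*vosu*: last vowel = /u/, a back vowel → -a → *vosua*.
*galfe*: last vowel = /e/, a front vowel → -gi → *galfegi*.

vosua, galfegi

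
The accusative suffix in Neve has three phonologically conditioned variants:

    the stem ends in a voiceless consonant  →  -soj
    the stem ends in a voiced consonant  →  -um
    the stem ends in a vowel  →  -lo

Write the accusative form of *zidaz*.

zidazum

*zidaz*: final sound = /z/, a voiced consonant → -um → *zidazum*.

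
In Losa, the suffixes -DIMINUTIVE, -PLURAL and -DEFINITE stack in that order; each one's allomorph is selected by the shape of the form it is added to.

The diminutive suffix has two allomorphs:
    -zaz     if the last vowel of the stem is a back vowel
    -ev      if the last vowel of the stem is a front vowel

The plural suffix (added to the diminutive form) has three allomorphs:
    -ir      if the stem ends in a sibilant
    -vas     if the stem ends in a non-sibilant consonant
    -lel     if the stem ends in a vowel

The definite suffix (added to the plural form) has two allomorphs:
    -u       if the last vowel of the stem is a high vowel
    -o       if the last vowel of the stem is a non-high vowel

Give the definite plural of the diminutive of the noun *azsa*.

The last vowel of *azsa* is /a/, which is a back vowel, so the diminutive suffix is -zaz, giving *azsazaz*.
Since the final sound of the diminutive form *azsazaz* is /z/ (a sibilant), it takes -ir, giving *azsazazir*.
Since the last vowel of the plural form *azsazazir* is /i/ (a high vowel), it takes -u, giving *azsazaziru*.

azsazaziru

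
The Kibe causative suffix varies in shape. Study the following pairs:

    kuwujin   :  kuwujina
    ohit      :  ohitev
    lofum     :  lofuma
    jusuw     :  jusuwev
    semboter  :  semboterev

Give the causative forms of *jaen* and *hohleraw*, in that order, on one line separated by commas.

The pattern is nasality of the final consonant: -a when the stem ends in a nasal (*kuwujin*, *lofum*); -ev when the stem ends in a non-nasal consonant (*ohit*, *jusuw*, *semboter*).
Since the final consonant of *jaen* is /n/ (a nasal), it takes -a, giving *jaena*.
Since the final consonant of *hohleraw* is /w/ (non-nasal), it takes -ev, giving *hohlerawev*.

jaena, hohlerawev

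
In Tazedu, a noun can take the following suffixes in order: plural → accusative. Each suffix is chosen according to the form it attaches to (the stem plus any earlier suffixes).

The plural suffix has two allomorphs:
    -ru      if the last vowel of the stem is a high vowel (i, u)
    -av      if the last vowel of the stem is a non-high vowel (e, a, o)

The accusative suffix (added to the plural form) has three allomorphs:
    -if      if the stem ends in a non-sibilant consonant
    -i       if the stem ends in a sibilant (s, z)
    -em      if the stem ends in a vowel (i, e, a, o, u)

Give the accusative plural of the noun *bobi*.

bobiruem

The last vowel of *bobi* is /i/, which is a high vowel, so the plural suffix is -ru, giving *bobiru*.
The plural form *bobiru*: final sound = /u/, a vowel → -em → *bobiruem*.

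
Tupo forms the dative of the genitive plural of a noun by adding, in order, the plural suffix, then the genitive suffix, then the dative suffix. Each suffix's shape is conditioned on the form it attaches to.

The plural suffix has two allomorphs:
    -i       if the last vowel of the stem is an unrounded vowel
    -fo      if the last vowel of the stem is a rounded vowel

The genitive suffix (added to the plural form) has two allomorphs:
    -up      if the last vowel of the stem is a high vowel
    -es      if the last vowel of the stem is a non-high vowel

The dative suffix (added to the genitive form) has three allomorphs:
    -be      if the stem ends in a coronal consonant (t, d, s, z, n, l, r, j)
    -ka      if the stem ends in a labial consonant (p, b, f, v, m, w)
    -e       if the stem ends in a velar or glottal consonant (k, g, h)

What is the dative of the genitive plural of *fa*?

*fa* — last vowel /a/ (an unrounded vowel) → -i → *fai*.
The plural form *fai*: last vowel = /i/, a high vowel → -up → *faiup*.
The genitive form *faiup* — final consonant /p/ (labial) → -ka → *faiupka*.

faiupka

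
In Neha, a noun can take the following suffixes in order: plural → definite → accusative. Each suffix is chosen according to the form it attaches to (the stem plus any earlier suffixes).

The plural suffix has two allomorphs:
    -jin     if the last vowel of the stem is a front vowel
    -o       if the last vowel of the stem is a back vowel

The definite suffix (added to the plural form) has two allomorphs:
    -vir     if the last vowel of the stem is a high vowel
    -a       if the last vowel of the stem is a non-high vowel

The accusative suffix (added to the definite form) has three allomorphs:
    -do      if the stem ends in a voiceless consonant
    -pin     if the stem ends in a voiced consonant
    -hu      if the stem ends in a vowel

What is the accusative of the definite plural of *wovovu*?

*wovovu*: last vowel = /u/, a back vowel → -o → *wovovuo*.
Since the last vowel of the plural form *wovovuo* is /o/ (a non-high vowel), it takes -a, giving *wovovuoa*.
The final sound of the definite form *wovovuoa* is /a/, which is a vowel, so the accusative suffix is -hu, giving *wovovuoahu*.

wovovuoahu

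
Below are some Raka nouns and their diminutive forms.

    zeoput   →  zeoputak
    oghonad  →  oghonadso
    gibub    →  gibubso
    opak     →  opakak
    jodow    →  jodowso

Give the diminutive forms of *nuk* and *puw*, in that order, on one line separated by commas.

The alternation tracks the final consonant of the stem — -ak when the stem ends in a voiceless consonant (*zeoput*, *opak*); -so when the stem ends in a voiced consonant (*oghonad*, *gibub*, *jodow*).
*nuk*: final consonant = /k/, voiceless → -ak → *nukak*.
The final consonant of *puw* is /w/, which is voiced, so the suffix is -so, giving *puwso*.

nukak, puwso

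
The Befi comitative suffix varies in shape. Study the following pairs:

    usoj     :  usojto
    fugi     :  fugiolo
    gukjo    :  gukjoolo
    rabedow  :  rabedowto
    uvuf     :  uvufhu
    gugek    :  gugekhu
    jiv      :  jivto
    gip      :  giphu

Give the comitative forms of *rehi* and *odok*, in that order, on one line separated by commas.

rehiolo, odokhu

The suffix is conditioned by the final sound: -hu when the stem ends in a voiceless consonant (*uvuf*, *gugek*, *gip*); -to when the stem ends in a voiced consonant (*usoj*, *rabedow*, *jiv*); -olo when the stem ends in a vowel (*fugi*, *gukjo*).
*rehi* — final sound /i/ (a vowel) → -olo → *rehiolo*.
Since the final sound of *odok* is /k/ (a voiceless consonant), it takes -hu, giving *odokhu*.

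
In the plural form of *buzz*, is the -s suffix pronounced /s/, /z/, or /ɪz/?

/ɪz/

The stem *buzz* ends in a sibilant (/s, z, ʃ, ʒ, tʃ, dʒ/).
The plural suffix surfaces as /ɪz/ after sibilants, /s/ after other voiceless consonants, and /z/ after other voiced sounds.
So the plural -s on *buzz* is pronounced /ɪz/.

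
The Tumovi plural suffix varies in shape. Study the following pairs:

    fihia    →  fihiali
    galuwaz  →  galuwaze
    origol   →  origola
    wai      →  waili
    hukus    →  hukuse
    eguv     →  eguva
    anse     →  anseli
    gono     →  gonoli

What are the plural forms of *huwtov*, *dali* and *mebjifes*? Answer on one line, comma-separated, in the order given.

The suffix is conditioned by the final sound: -e when the stem ends in a sibilant (*galuwaz*, *hukus*); -a when the stem ends in a non-sibilant consonant (*origol*, *eguv*); -li when the stem ends in a vowel (*fihia*, *wai*, *anse*, *gono*).
*huwtov* — final sound /v/ (a non-sibilant consonant) → -a → *huwtova*.
*dali* — final sound /i/ (a vowel) → -li → *dalili*.
The final sound of *mebjifes* is /s/, which is a sibilant, so the suffix is -e, giving *mebjifese*.

huwtova, dalili, mebjifese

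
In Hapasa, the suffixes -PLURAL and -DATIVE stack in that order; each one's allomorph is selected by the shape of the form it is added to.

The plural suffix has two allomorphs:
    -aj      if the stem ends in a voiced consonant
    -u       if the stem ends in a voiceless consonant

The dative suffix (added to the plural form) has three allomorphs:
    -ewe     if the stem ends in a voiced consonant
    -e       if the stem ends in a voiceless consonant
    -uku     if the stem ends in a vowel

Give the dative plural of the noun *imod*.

*imod* — final consonant /d/ (voiced) → -aj → *imodaj*.
Since the final sound of the plural form *imodaj* is /j/ (a voiced consonant), it takes -ewe, giving *imodajewe*.

imodajewe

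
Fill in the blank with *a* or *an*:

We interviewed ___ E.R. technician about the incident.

an

The indefinite article is chosen by the initial *sound* of the following word, not its spelling.
The initialism *E.R.* is read letter by letter; the first letter, E, is pronounced /iː/, which begins with a vowel sound.
So the article is *an*: We interviewed an E.R. technician about the incident.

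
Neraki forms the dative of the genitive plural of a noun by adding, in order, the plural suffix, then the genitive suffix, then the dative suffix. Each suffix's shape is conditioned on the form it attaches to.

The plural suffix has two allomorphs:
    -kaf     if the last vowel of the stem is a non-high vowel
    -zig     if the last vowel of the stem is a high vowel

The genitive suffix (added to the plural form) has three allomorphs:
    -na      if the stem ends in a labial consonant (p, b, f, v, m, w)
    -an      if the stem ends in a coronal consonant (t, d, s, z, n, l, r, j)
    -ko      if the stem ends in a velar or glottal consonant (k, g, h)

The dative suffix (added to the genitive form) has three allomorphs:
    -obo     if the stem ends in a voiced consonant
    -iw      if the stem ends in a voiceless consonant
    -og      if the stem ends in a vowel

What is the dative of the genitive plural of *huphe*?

The last vowel of *huphe* is /e/, which is a non-high vowel, so the plural suffix is -kaf, giving *huphekaf*.
The final consonant of the plural form *huphekaf* is /f/, which is labial, so the genitive suffix is -na, giving *huphekafna*.
The genitive form *huphekafna* — final sound /a/ (a vowel) → -og → *huphekafnaog*.

huphekafnaog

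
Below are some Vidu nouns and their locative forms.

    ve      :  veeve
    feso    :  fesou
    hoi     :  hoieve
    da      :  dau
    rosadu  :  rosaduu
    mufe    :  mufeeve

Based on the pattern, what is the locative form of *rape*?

rapeeve

The suffix is conditioned by the last vowel: -eve when the last vowel of the stem is a front vowel (*ve*, *hoi*, *mufe*); -u when the last vowel of the stem is a back vowel (*feso*, *da*, *rosadu*).
Since the last vowel of *rape* is /e/ (a front vowel), it takes -eve, giving *rapeeve*.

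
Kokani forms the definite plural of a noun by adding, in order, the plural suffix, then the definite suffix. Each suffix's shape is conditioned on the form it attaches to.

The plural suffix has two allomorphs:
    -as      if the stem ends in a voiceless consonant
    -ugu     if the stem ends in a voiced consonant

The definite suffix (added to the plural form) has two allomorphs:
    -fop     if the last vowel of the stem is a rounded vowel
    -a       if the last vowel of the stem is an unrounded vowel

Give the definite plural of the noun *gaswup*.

gaswupasa

*gaswup* — final consonant /p/ (voiceless) → -as → *gaswupas*.
The last vowel of the plural form *gaswupas* is /a/, which is an unrounded vowel, so the definite suffix is -a, giving *gaswupasa*.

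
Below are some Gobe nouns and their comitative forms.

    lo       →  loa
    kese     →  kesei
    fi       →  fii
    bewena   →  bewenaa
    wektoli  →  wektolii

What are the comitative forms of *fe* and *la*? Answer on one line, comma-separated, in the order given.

fei, laa

The alternation tracks the last vowel of the stem — -i when the last vowel of the stem is a front vowel (*kese*, *fi*, *wektoli*); -a when the last vowel of the stem is a back vowel (*lo*, *bewena*).
*fe* — last vowel /e/ (a front vowel) → -i → *fei*.
The last vowel of *la* is /a/, which is a back vowel, so the suffix is -a, giving *laa*.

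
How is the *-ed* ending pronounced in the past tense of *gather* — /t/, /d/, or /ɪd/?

The stem *gather* ends in a voiced sound other than /d/.
The -ed suffix is realized as /ɪd/ after /t, d/; as /t/ after other voiceless consonants; and as /d/ after other voiced sounds.
So -ed on *gather* is pronounced /d/.

/d/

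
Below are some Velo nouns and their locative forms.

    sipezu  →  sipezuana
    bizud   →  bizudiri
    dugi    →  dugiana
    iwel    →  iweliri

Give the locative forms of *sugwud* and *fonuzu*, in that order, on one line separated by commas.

The alternation tracks the final sound of the stem — -iri when the stem ends in a consonant (*bizud*, *iwel*); -ana when the stem ends in a vowel (*sipezu*, *dugi*).
*sugwud* — final sound /d/ (a consonant) → -iri → *sugwudiri*.
The final sound of *fonuzu* is /u/, which is a vowel, so the suffix is -ana, giving *fonuzuana*.

sugwudiri, fonuzuana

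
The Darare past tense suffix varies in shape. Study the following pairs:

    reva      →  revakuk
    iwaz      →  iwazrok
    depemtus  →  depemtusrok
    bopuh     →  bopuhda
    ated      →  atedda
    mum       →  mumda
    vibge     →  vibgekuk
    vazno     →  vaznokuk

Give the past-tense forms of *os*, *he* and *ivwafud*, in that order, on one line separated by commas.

osrok, hekuk, ivwafudda

The pattern is sibilance of the final sound: -rok when the stem ends in a sibilant (*iwaz*, *depemtus*); -da when the stem ends in a non-sibilant consonant (*bopuh*, *ated*, *mum*); -kuk when the stem ends in a vowel (*reva*, *vibge*, *vazno*).
Since the final sound of *os* is /s/ (a sibilant), it takes -rok, giving *osrok*.
Since the final sound of *he* is /e/ (a vowel), it takes -kuk, giving *hekuk*.
*ivwafud* — final sound /d/ (a non-sibilant consonant) → -da → *ivwafudda*.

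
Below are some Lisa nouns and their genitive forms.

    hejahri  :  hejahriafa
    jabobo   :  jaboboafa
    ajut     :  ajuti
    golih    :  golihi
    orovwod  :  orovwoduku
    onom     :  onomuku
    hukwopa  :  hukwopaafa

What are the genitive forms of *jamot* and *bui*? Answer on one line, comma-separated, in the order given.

The alternation tracks the final sound of the stem — -i when the stem ends in a voiceless consonant (*ajut*, *golih*); -uku when the stem ends in a voiced consonant (*orovwod*, *onom*); -afa when the stem ends in a vowel (*hejahri*, *jabobo*, *hukwopa*).
*jamot*: final sound = /t/, a voiceless consonant → -i → *jamoti*.
*bui*: final sound = /i/, a vowel → -afa → *buiafa*.

jamoti, buiafa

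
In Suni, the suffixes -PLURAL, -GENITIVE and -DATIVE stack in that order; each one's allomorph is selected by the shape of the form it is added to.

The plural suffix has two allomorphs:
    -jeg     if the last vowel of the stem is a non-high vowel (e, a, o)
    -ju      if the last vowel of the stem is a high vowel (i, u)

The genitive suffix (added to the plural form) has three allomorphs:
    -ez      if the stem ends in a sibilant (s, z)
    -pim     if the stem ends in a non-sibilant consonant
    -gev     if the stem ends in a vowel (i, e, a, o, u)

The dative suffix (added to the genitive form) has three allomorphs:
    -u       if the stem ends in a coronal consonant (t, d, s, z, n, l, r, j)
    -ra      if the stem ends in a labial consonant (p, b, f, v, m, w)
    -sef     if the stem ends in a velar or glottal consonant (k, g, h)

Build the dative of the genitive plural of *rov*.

rovjegpimra

*rov* — last vowel /o/ (a non-high vowel) → -jeg → *rovjeg*.
The final sound of the plural form *rovjeg* is /g/, which is a non-sibilant consonant, so the genitive suffix is -pim, giving *rovjegpim*.
The genitive form *rovjegpim* — final consonant /m/ (labial) → -ra → *rovjegpimra*.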